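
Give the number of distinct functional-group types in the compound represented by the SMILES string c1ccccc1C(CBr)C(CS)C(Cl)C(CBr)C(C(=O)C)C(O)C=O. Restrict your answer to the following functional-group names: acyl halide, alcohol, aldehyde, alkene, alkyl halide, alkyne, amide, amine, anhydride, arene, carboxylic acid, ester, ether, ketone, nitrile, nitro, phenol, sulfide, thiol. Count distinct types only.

C6H5– phenyl ring → arene.
pendant –CH2X: halogen on sp³ carbon → alkyl halide.
pendant –CH2SH → thiol.
halogen on an sp³ carbon → alkyl halide.
pendant –CH2X: halogen on sp³ carbon → alkyl halide.
pendant –COCH3: carbonyl C bonded to two carbons → ketone.
–OH on an sp³ carbon → alcohol (secondary).
terminal –CHO: carbonyl C bonded to H and C → aldehyde.
Distinct types present: alcohol, aldehyde, alkyl halide, arene, ketone, thiol.

6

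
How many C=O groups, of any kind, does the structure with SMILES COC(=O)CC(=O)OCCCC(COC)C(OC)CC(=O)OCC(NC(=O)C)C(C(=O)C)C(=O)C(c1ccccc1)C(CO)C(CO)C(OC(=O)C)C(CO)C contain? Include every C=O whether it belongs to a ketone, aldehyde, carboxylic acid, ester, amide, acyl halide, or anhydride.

7

CH3OOC: ester, 1 C=O (running total 1).
CH2COOCH2: ester, 1 C=O (running total 2).
CH2COOCH2: ester, 1 C=O (running total 3).
CH(NHCOCH3): amide, 1 C=O (running total 4).
CH(COCH3): ketone, 1 C=O (running total 5).
CO: ketone, 1 C=O (running total 6).
CH(OCOCH3): ester, 1 C=O (running total 7).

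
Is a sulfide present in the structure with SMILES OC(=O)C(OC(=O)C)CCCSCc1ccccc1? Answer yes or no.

yes

–COOH: carbonyl C bonded to –OH and C → carboxylic acid (the –OH is not a separate alcohol).
pendant –OC(=O)CH3: an acyloxy group → ester.
C–S–C linkage → sulfide (thioether).
–C6H5 phenyl ring → arene.
The CH2SCH2 segment supplies the sulfide: C–S–C linkage → sulfide (thioether).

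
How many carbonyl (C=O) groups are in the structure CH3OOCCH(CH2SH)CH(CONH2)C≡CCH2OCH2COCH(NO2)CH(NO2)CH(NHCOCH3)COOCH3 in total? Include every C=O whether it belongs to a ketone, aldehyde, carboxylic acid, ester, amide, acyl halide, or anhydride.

CH3OOC: ester, 1 C=O (running total 1).
CH(CONH2): amide, 1 C=O (running total 2).
CO: ketone, 1 C=O (running total 3).
CH(NHCOCH3): amide, 1 C=O (running total 4).
COOCH3: ester, 1 C=O (running total 5).

5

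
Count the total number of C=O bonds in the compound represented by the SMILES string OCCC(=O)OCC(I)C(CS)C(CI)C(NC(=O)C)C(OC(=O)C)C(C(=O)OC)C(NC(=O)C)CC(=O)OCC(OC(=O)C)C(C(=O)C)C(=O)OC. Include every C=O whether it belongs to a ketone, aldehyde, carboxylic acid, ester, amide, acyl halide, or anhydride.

CH2COOCH2: ester, 1 C=O (running total 1).
CH(NHCOCH3): amide, 1 C=O (running total 2).
CH(OCOCH3): ester, 1 C=O (running total 3).
CH(COOCH3): ester, 1 C=O (running total 4).
CH(NHCOCH3): amide, 1 C=O (running total 5).
CH2COOCH2: ester, 1 C=O (running total 6).
CH(OCOCH3): ester, 1 C=O (running total 7).
CH(COCH3): ketone, 1 C=O (running total 8).
COOCH3: ester, 1 C=O (running total 9).

9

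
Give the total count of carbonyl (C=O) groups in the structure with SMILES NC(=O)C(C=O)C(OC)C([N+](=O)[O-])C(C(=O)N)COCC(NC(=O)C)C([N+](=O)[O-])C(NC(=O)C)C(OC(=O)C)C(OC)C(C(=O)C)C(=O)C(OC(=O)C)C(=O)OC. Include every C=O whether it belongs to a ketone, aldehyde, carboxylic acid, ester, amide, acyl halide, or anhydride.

H2NCO: amide, 1 C=O (running total 1).
CH(CHO): aldehyde, 1 C=O (running total 2).
CH(CONH2): amide, 1 C=O (running total 3).
CH(NHCOCH3): amide, 1 C=O (running total 4).
CH(NHCOCH3): amide, 1 C=O (running total 5).
CH(OCOCH3): ester, 1 C=O (running total 6).
CH(COCH3): ketone, 1 C=O (running total 7).
CO: ketone, 1 C=O (running total 8).
CH(OCOCH3): ester, 1 C=O (running total 9).
COOCH3: ester, 1 C=O (running total 10).

10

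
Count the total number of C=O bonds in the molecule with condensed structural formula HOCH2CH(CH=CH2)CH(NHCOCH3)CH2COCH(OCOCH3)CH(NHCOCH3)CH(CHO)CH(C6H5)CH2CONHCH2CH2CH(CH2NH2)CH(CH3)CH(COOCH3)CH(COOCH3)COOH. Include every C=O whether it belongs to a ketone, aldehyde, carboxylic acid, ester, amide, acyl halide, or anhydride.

CH(NHCOCH3): amide, 1 C=O (running total 1).
CO: ketone, 1 C=O (running total 2).
CH(OCOCH3): ester, 1 C=O (running total 3).
CH(NHCOCH3): amide, 1 C=O (running total 4).
CH(CHO): aldehyde, 1 C=O (running total 5).
CH2CONHCH2: amide, 1 C=O (running total 6).
CH(COOCH3): ester, 1 C=O (running total 7).
CH(COOCH3): ester, 1 C=O (running total 8).
COOH: carboxylic acid, 1 C=O (running total 9).

9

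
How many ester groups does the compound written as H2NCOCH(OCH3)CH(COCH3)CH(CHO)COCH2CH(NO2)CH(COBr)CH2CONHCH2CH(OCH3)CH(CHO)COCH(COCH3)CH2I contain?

–C(=O)NH2: carbonyl C bonded to C and to N → amide (the N is not a separate amine).
pendant –OCH3: C–O–C with sp³ C, no adjacent C=O → ether.
pendant –COCH3: carbonyl C bonded to two carbons → ketone.
pendant –CHO: carbonyl C bonded to C and H → aldehyde.
–C(=O)– with carbon on both sides → ketone.
–NO2 on an sp³ carbon → nitro (the N=O is not a carbonyl).
pendant –C(=O)X: carbonyl C bonded to C and halogen → acyl halide.
–C(=O)–N– linkage → amide (the N is not an amine).
pendant –OCH3: C–O–C with sp³ C, no adjacent C=O → ether.
pendant –CHO: carbonyl C bonded to C and H → aldehyde.
–C(=O)– with carbon on both sides → ketone.
pendant –COCH3: carbonyl C bonded to two carbons → ketone.
halogen on an sp³ carbon → alkyl halide.
No segment is a ester: CH(OCH3) is ether, not ester; CH(COCH3) is ketone, not ester; CO is ketone, not ester. → 0.

0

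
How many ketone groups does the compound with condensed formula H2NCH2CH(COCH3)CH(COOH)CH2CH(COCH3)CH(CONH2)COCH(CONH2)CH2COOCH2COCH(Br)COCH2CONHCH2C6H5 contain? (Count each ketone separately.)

Reading the structure from left to right:
  H2NCH2: –NH2 on an sp³ carbon with no adjacent C=O → amine.
  CH(COCH3): pendant –COCH3: carbonyl C bonded to two carbons → ketone.
  CH(COOH): pendant –COOH: carbonyl C bonded to C and –OH → carboxylic acid.
  CH(COCH3): pendant –COCH3: carbonyl C bonded to two carbons → ketone.
  CH(CONH2): pendant –CONH2: carbonyl C bonded to C and N → amide.
  CO: –C(=O)– with carbon on both sides → ketone.
  CH(CONH2): pendant –CONH2: carbonyl C bonded to C and N → amide.
  CH2COOCH2: –C(=O)–O–C with C on the carbonyl side → ester.
  CO: –C(=O)– with carbon on both sides → ketone.
  CH(Br): halogen on an sp³ carbon → alkyl halide.
  CO: –C(=O)– with carbon on both sides → ketone.
  CH2CONHCH2: –C(=O)–N– linkage → amide (the N is not an amine).
  C6H5: –C6H5 phenyl ring → arene.
Ketone appears at: CH(COCH3), CH(COCH3), CO, CO, CO → 5.

5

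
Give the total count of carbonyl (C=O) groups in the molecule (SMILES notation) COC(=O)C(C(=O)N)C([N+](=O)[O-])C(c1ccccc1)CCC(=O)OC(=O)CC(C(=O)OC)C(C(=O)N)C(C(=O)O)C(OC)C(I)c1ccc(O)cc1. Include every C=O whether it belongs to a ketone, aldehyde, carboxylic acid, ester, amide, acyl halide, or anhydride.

CH3OOC: ester, 1 C=O (running total 1).
CH(CONH2): amide, 1 C=O (running total 2).
CH2CO-O-COCH2: anhydride, 2 C=O (running total 4).
CH(COOCH3): ester, 1 C=O (running total 5).
CH(CONH2): amide, 1 C=O (running total 6).
CH(COOH): carboxylic acid, 1 C=O (running total 7).

7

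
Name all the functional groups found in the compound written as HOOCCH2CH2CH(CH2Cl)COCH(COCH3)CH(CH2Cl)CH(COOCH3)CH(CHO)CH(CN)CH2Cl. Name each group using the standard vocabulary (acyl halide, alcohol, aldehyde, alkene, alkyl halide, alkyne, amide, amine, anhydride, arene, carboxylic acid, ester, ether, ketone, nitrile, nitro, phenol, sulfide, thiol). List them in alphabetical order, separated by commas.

–COOH: carbonyl C bonded to –OH and C → carboxylic acid (the –OH is not a separate alcohol).
pendant –CH2X: halogen on sp³ carbon → alkyl halide.
–C(=O)– with carbon on both sides → ketone.
pendant –COCH3: carbonyl C bonded to two carbons → ketone.
pendant –CH2X: halogen on sp³ carbon → alkyl halide.
pendant –COOCH3: carbonyl C bonded to C and –OCH3 → ester.
pendant –CHO: carbonyl C bonded to C and H → aldehyde.
pendant –C≡N: nitrile.
halogen on an sp³ carbon → alkyl halide.

aldehyde, alkyl halide, carboxylic acid, ester, ketone, nitrile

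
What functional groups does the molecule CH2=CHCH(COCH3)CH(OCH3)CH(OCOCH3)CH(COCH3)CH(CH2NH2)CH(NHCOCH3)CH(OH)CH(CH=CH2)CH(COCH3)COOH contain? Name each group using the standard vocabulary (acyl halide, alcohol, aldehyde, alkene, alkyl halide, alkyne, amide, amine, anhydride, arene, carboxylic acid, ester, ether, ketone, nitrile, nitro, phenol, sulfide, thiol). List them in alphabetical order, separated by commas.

C=C double bond → alkene.
pendant –COCH3: carbonyl C bonded to two carbons → ketone.
pendant –OCH3: C–O–C with sp³ C, no adjacent C=O → ether.
pendant –OC(=O)CH3: an acyloxy group → ester.
pendant –COCH3: carbonyl C bonded to two carbons → ketone.
pendant –CH2NH2: N on sp³ C, no adjacent C=O → amine.
pendant –NHC(=O)CH3: N bonded to a carbonyl → amide (not amine).
–OH on an sp³ carbon → alcohol (secondary).
pendant –CH=CH2: C=C double bond → alkene.
pendant –COCH3: carbonyl C bonded to two carbons → ketone.
–COOH: carbonyl C bonded to –OH and C → carboxylic acid (the –OH is not a separate alcohol).

alcohol, alkene, amide, amine, carboxylic acid, ester, ether, ketone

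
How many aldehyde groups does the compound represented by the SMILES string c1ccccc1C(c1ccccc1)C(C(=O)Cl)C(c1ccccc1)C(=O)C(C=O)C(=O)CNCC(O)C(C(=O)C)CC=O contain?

Taking each segment in turn:
  C6H5: C6H5– phenyl ring → arene.
  CH(C6H5): pendant –C6H5: benzene ring → arene.
  CH(COCl): pendant –C(=O)X: carbonyl C bonded to C and halogen → acyl halide.
  CH(C6H5): pendant –C6H5: benzene ring → arene.
  CO: –C(=O)– with carbon on both sides → ketone.
  CH(CHO): pendant –CHO: carbonyl C bonded to C and H → aldehyde.
  CO: –C(=O)– with carbon on both sides → ketone.
  CH2NHCH2: C–N–C with sp³ carbons and no adjacent C=O → amine (secondary).
  CH(OH): –OH on an sp³ carbon → alcohol (secondary).
  CH(COCH3): pendant –COCH3: carbonyl C bonded to two carbons → ketone.
  CHO: terminal –CHO: carbonyl C bonded to H and C → aldehyde.
Aldehyde appears at: CH(CHO), CHO → 2.

2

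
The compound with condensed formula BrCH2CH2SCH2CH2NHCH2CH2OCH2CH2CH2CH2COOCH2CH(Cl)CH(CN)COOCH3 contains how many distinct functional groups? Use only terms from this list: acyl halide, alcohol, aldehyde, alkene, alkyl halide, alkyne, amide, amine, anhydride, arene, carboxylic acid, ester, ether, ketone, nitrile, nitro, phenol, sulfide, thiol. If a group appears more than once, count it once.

halogen on an sp³ carbon → alkyl halide.
C–S–C linkage → sulfide (thioether).
C–N–C with sp³ carbons and no adjacent C=O → amine (secondary).
C–O–C with sp³ carbons on both sides and no adjacent C=O → ether.
–C(=O)–O–C with C on the carbonyl side → ester.
halogen on an sp³ carbon → alkyl halide.
pendant –C≡N: nitrile.
–C(=O)OCH3: carbonyl C bonded to C and to –OCH3 → ester (not ketone + ether).
Distinct types present: alkyl halide, amine, ester, ether, nitrile, sulfide.

6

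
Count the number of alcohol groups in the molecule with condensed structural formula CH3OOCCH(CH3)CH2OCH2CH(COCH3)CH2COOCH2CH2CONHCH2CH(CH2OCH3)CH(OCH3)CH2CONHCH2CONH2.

0

Reading the structure from left to right:
  CH3OOC: CH3O–C(=O)–: carbonyl C bonded to C and to –OCH3 → ester (not ketone + ether).
  CH2OCH2: C–O–C with sp³ carbons on both sides and no adjacent C=O → ether.
  CH(COCH3): pendant –COCH3: carbonyl C bonded to two carbons → ketone.
  CH2COOCH2: –C(=O)–O–C with C on the carbonyl side → ester.
  CH2CONHCH2: –C(=O)–N– linkage → amide (the N is not an amine).
  CH(CH2OCH3): pendant –CH2OCH3: C–O–C linkage → ether.
  CH(OCH3): pendant –OCH3: C–O–C with sp³ C, no adjacent C=O → ether.
  CH2CONHCH2: –C(=O)–N– linkage → amide (the N is not an amine).
  CONH2: –C(=O)NH2: carbonyl C bonded to C and to N → amide (the N is not a separate amine).
No segment is a alcohol: CH2OCH2 is ether, not alcohol; CH(COCH3) is ketone, not alcohol; CH(CH2OCH3) is ether, not alcohol. → 0.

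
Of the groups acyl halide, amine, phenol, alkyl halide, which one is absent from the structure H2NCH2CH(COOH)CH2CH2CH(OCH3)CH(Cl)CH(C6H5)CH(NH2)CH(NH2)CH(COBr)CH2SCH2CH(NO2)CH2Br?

amine: present (H2NCH2 — –NH2 on an sp³ carbon with no adjacent C=O → amine).
acyl halide: present (CH(COBr) — pendant –C(=O)X: carbonyl C bonded to C and halogen → acyl halide).
alkyl halide: present (CH(Cl) — halogen on an sp³ carbon → alkyl halide).
phenol: no segment matches this pattern.

phenol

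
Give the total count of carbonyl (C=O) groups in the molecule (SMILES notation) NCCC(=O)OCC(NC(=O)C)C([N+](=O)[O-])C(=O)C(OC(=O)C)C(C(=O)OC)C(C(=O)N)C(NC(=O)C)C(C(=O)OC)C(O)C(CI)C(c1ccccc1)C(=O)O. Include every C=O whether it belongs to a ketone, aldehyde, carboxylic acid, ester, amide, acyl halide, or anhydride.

CH2COOCH2: ester, 1 C=O (running total 1).
CH(NHCOCH3): amide, 1 C=O (running total 2).
CO: ketone, 1 C=O (running total 3).
CH(OCOCH3): ester, 1 C=O (running total 4).
CH(COOCH3): ester, 1 C=O (running total 5).
CH(CONH2): amide, 1 C=O (running total 6).
CH(NHCOCH3): amide, 1 C=O (running total 7).
CH(COOCH3): ester, 1 C=O (running total 8).
COOH: carboxylic acid, 1 C=O (running total 9).

9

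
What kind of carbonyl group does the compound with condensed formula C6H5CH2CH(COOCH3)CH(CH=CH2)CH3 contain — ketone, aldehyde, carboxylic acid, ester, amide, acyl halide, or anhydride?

ester

The carbonyl is in the CH(COOCH3) segment: pendant –COOCH3: carbonyl C bonded to C and –OCH3 → ester.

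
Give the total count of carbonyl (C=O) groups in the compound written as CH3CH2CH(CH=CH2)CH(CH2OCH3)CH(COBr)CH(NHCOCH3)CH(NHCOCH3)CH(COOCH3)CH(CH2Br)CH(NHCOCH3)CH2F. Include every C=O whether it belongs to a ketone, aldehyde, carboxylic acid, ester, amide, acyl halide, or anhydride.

5

CH(COBr): acyl halide, 1 C=O (running total 1).
CH(NHCOCH3): amide, 1 C=O (running total 2).
CH(NHCOCH3): amide, 1 C=O (running total 3).
CH(COOCH3): ester, 1 C=O (running total 4).
CH(NHCOCH3): amide, 1 C=O (running total 5).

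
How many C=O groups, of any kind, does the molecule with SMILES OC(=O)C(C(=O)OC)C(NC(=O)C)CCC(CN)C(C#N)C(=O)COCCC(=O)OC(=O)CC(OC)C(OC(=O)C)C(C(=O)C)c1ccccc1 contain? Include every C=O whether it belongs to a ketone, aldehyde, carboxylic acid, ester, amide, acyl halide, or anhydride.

HOOC: carboxylic acid, 1 C=O (running total 1).
CH(COOCH3): ester, 1 C=O (running total 2).
CH(NHCOCH3): amide, 1 C=O (running total 3).
CO: ketone, 1 C=O (running total 4).
CH2CO-O-COCH2: anhydride, 2 C=O (running total 6).
CH(OCOCH3): ester, 1 C=O (running total 7).
CH(COCH3): ketone, 1 C=O (running total 8).

8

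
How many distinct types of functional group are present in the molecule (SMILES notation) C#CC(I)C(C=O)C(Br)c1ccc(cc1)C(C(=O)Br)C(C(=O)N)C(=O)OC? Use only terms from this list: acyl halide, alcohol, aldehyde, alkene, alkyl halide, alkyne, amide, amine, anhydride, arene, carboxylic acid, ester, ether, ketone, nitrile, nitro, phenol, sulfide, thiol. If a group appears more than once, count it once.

C≡C triple bond → alkyne.
halogen on an sp³ carbon → alkyl halide.
pendant –CHO: carbonyl C bonded to C and H → aldehyde.
halogen on an sp³ carbon → alkyl halide.
para-disubstituted benzene ring → arene.
pendant –C(=O)X: carbonyl C bonded to C and halogen → acyl halide.
pendant –CONH2: carbonyl C bonded to C and N → amide.
–C(=O)OCH3: carbonyl C bonded to C and to –OCH3 → ester (not ketone + ether).
Distinct types present: acyl halide, aldehyde, alkyl halide, alkyne, amide, arene, ester.

7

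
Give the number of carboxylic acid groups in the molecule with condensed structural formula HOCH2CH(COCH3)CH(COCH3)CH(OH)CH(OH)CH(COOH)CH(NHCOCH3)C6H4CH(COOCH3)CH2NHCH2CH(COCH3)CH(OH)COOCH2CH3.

HO– on an sp³ carbon → alcohol.
pendant –COCH3: carbonyl C bonded to two carbons → ketone.
pendant –COCH3: carbonyl C bonded to two carbons → ketone.
–OH on an sp³ carbon → alcohol (secondary).
–OH on an sp³ carbon → alcohol (secondary).
pendant –COOH: carbonyl C bonded to C and –OH → carboxylic acid.
pendant –NHC(=O)CH3: N bonded to a carbonyl → amide (not amine).
para-disubstituted benzene ring → arene.
pendant –COOCH3: carbonyl C bonded to C and –OCH3 → ester.
C–N–C with sp³ carbons and no adjacent C=O → amine (secondary).
pendant –COCH3: carbonyl C bonded to two carbons → ketone.
–OH on an sp³ carbon → alcohol (secondary).
–C(=O)OCH2CH3: carbonyl C bonded to C and to –OEt → ester.
Carboxylic acid appears at: CH(COOH) → 1.

1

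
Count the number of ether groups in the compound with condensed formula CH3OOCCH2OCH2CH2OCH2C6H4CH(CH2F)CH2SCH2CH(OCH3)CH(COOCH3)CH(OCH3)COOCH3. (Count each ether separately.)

Working along the chain:
  CH3OOC: CH3O–C(=O)–: carbonyl C bonded to C and to –OCH3 → ester (not ketone + ether).
  CH2OCH2: C–O–C with sp³ carbons on both sides and no adjacent C=O → ether.
  CH2OCH2: C–O–C with sp³ carbons on both sides and no adjacent C=O → ether.
  C6H4: para-disubstituted benzene ring → arene.
  CH(CH2F): pendant –CH2X: halogen on sp³ carbon → alkyl halide.
  CH2SCH2: C–S–C linkage → sulfide (thioether).
  CH(OCH3): pendant –OCH3: C–O–C with sp³ C, no adjacent C=O → ether.
  CH(COOCH3): pendant –COOCH3: carbonyl C bonded to C and –OCH3 → ester.
  CH(OCH3): pendant –OCH3: C–O–C with sp³ C, no adjacent C=O → ether.
  COOCH3: –C(=O)OCH3: carbonyl C bonded to C and to –OCH3 → ester (not ketone + ether).
Ether appears at: CH2OCH2, CH2OCH2, CH(OCH3), CH(OCH3) → 4.

4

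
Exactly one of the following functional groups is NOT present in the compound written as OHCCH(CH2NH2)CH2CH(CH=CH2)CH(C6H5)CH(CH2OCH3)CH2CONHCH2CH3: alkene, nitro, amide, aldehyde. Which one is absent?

aldehyde: present (OHC — terminal –CHO: carbonyl C bonded to H and C → aldehyde).
amide: present (CH2CONHCH2 — –C(=O)–N– linkage → amide (the N is not an amine)).
alkene: present (CH(CH=CH2) — pendant –CH=CH2: C=C double bond → alkene).
nitro: no segment matches this pattern.

nitro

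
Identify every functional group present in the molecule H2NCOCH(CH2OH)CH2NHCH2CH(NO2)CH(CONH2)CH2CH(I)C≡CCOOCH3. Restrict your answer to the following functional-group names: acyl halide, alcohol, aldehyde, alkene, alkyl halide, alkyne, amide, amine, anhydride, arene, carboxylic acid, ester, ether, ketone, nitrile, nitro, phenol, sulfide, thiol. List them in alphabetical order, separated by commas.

alcohol, alkyl halide, alkyne, amide, amine, ester, nitro

Taking each segment in turn:
  H2NCO: –C(=O)NH2: carbonyl C bonded to C and to N → amide (the N is not a separate amine).
  CH(CH2OH): pendant –CH2OH on an sp³ backbone C → alcohol.
  CH2NHCH2: C–N–C with sp³ carbons and no adjacent C=O → amine (secondary).
  CH(NO2): –NO2 on an sp³ carbon → nitro (the N=O is not a carbonyl).
  CH(CONH2): pendant –CONH2: carbonyl C bonded to C and N → amide.
  CH(I): halogen on an sp³ carbon → alkyl halide.
  C≡C: C≡C triple bond → alkyne.
  COOCH3: –C(=O)OCH3: carbonyl C bonded to C and to –OCH3 → ester (not ketone + ether).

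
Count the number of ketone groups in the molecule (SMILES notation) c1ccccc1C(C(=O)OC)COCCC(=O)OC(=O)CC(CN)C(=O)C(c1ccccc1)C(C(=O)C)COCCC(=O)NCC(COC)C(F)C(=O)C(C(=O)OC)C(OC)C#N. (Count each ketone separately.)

3

C6H5– phenyl ring → arene.
pendant –COOCH3: carbonyl C bonded to C and –OCH3 → ester.
C–O–C with sp³ carbons on both sides and no adjacent C=O → ether.
two acyl groups sharing one oxygen, –C(=O)–O–C(=O)– → anhydride.
pendant –CH2NH2: N on sp³ C, no adjacent C=O → amine.
–C(=O)– with carbon on both sides → ketone.
pendant –C6H5: benzene ring → arene.
pendant –COCH3: carbonyl C bonded to two carbons → ketone.
C–O–C with sp³ carbons on both sides and no adjacent C=O → ether.
–C(=O)–N– linkage → amide (the N is not an amine).
pendant –CH2OCH3: C–O–C linkage → ether.
halogen on an sp³ carbon → alkyl halide.
–C(=O)– with carbon on both sides → ketone.
pendant –COOCH3: carbonyl C bonded to C and –OCH3 → ester.
pendant –OCH3: C–O–C with sp³ C, no adjacent C=O → ether.
–C≡N: carbon triple-bonded to nitrogen → nitrile.
Ketone appears at: CO, CH(COCH3), CO → 3.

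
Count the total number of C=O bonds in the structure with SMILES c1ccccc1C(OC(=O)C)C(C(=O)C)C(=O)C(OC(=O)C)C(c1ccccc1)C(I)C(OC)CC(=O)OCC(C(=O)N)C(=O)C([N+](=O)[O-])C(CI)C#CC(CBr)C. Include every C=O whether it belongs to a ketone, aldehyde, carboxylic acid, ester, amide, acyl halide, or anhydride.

7

CH(OCOCH3): ester, 1 C=O (running total 1).
CH(COCH3): ketone, 1 C=O (running total 2).
CO: ketone, 1 C=O (running total 3).
CH(OCOCH3): ester, 1 C=O (running total 4).
CH2COOCH2: ester, 1 C=O (running total 5).
CH(CONH2): amide, 1 C=O (running total 6).
CO: ketone, 1 C=O (running total 7).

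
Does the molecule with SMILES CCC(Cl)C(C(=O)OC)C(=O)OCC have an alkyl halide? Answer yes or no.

Working along the chain:
  CH(Cl): halogen on an sp³ carbon → alkyl halide.
  CH(COOCH3): pendant –COOCH3: carbonyl C bonded to C and –OCH3 → ester.
  COOCH2CH3: –C(=O)OCH2CH3: carbonyl C bonded to C and to –OEt → ester.
The CH(Cl) segment supplies the alkyl halide: halogen on an sp³ carbon → alkyl halide.

yes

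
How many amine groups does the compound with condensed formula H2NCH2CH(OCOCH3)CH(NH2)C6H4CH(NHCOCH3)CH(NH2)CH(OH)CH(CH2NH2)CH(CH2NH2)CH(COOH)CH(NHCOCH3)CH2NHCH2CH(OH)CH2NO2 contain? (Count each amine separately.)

Working along the chain:
  H2NCH2: –NH2 on an sp³ carbon with no adjacent C=O → amine.
  CH(OCOCH3): pendant –OC(=O)CH3: an acyloxy group → ester.
  CH(NH2): –NH2 on an sp³ carbon with no adjacent C=O → amine.
  C6H4: para-disubstituted benzene ring → arene.
  CH(NHCOCH3): pendant –NHC(=O)CH3: N bonded to a carbonyl → amide (not amine).
  CH(NH2): –NH2 on an sp³ carbon with no adjacent C=O → amine.
  CH(OH): –OH on an sp³ carbon → alcohol (secondary).
  CH(CH2NH2): pendant –CH2NH2: N on sp³ C, no adjacent C=O → amine.
  CH(CH2NH2): pendant –CH2NH2: N on sp³ C, no adjacent C=O → amine.
  CH(COOH): pendant –COOH: carbonyl C bonded to C and –OH → carboxylic acid.
  CH(NHCOCH3): pendant –NHC(=O)CH3: N bonded to a carbonyl → amide (not amine).
  CH2NHCH2: C–N–C with sp³ carbons and no adjacent C=O → amine (secondary).
  CH(OH): –OH on an sp³ carbon → alcohol (secondary).
  CH2NO2: –NO2 on carbon → nitro group.
Amine appears at: H2NCH2, CH(NH2), CH(NH2), CH(CH2NH2), CH(CH2NH2), CH2NHCH2 → 6.

6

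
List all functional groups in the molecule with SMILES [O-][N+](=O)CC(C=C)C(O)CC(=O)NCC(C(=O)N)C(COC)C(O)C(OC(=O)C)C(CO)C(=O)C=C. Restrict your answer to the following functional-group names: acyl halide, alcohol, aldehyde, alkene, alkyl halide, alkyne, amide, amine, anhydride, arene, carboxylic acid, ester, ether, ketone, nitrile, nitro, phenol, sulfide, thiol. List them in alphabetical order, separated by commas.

Reading the structure from left to right:
  O2NCH2: –NO2 on carbon → nitro group.
  CH(CH=CH2): pendant –CH=CH2: C=C double bond → alkene.
  CH(OH): –OH on an sp³ carbon → alcohol (secondary).
  CH2CONHCH2: –C(=O)–N– linkage → amide (the N is not an amine).
  CH(CONH2): pendant –CONH2: carbonyl C bonded to C and N → amide.
  CH(CH2OCH3): pendant –CH2OCH3: C–O–C linkage → ether.
  CH(OH): –OH on an sp³ carbon → alcohol (secondary).
  CH(OCOCH3): pendant –OC(=O)CH3: an acyloxy group → ester.
  CH(CH2OH): pendant –CH2OH on an sp³ backbone C → alcohol.
  CO: –C(=O)– with carbon on both sides → ketone.
  CH=CH2: C=C double bond → alkene.

alcohol, alkene, amide, ester, ether, ketone, nitro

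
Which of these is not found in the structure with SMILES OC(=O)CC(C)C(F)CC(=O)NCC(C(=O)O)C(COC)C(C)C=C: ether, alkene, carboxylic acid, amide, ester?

ester

amide: present (CH2CONHCH2 — –C(=O)–N– linkage → amide (the N is not an amine)).
carboxylic acid: present (HOOC — –COOH: carbonyl C bonded to –OH and C → carboxylic acid (the –OH is not a separate alcohol)).
ether: present (CH(CH2OCH3) — pendant –CH2OCH3: C–O–C linkage → ether).
alkene: present (CH=CH2 — C=C double bond → alkene).
ester: no segment matches this pattern.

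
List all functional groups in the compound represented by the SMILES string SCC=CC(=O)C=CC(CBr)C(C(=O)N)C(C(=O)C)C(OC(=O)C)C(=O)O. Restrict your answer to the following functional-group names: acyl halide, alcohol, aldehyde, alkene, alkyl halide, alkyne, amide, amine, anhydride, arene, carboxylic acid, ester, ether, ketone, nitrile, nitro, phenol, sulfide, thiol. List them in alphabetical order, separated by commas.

alkene, alkyl halide, amide, carboxylic acid, ester, ketone, thiol

Reading the structure from left to right:
  HSCH2: –SH on an sp³ carbon → thiol.
  CH=CH: C=C double bond → alkene.
  CO: –C(=O)– with carbon on both sides → ketone.
  CH=CH: C=C double bond → alkene.
  CH(CH2Br): pendant –CH2X: halogen on sp³ carbon → alkyl halide.
  CH(CONH2): pendant –CONH2: carbonyl C bonded to C and N → amide.
  CH(COCH3): pendant –COCH3: carbonyl C bonded to two carbons → ketone.
  CH(OCOCH3): pendant –OC(=O)CH3: an acyloxy group → ester.
  COOH: –COOH: carbonyl C bonded to –OH and C → carboxylic acid (the –OH is not a separate alcohol).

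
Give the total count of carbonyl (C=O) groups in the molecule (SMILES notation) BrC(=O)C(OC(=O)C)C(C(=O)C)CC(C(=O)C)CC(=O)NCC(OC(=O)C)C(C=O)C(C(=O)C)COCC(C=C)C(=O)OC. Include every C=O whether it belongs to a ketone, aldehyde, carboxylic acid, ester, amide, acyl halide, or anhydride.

9

BrCO: acyl halide, 1 C=O (running total 1).
CH(OCOCH3): ester, 1 C=O (running total 2).
CH(COCH3): ketone, 1 C=O (running total 3).
CH(COCH3): ketone, 1 C=O (running total 4).
CH2CONHCH2: amide, 1 C=O (running total 5).
CH(OCOCH3): ester, 1 C=O (running total 6).
CH(CHO): aldehyde, 1 C=O (running total 7).
CH(COCH3): ketone, 1 C=O (running total 8).
COOCH3: ester, 1 C=O (running total 9).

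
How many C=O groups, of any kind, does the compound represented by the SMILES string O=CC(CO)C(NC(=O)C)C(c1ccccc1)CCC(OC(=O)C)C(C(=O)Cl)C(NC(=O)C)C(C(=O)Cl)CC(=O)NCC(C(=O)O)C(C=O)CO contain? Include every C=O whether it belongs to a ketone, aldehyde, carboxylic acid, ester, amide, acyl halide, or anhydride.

9

OHC: aldehyde, 1 C=O (running total 1).
CH(NHCOCH3): amide, 1 C=O (running total 2).
CH(OCOCH3): ester, 1 C=O (running total 3).
CH(COCl): acyl halide, 1 C=O (running total 4).
CH(NHCOCH3): amide, 1 C=O (running total 5).
CH(COCl): acyl halide, 1 C=O (running total 6).
CH2CONHCH2: amide, 1 C=O (running total 7).
CH(COOH): carboxylic acid, 1 C=O (running total 8).
CH(CHO): aldehyde, 1 C=O (running total 9).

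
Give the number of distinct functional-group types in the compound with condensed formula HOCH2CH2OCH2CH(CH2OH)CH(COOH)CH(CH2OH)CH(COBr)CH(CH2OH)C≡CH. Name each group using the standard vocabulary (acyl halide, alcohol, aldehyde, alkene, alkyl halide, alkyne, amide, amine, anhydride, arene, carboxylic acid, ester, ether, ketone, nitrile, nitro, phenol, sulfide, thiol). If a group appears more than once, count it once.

HO– on an sp³ carbon → alcohol.
C–O–C with sp³ carbons on both sides and no adjacent C=O → ether.
pendant –CH2OH on an sp³ backbone C → alcohol.
pendant –COOH: carbonyl C bonded to C and –OH → carboxylic acid.
pendant –CH2OH on an sp³ backbone C → alcohol.
pendant –C(=O)X: carbonyl C bonded to C and halogen → acyl halide.
pendant –CH2OH on an sp³ backbone C → alcohol.
C≡C triple bond → alkyne.
Distinct types present: acyl halide, alcohol, alkyne, carboxylic acid, ether.

5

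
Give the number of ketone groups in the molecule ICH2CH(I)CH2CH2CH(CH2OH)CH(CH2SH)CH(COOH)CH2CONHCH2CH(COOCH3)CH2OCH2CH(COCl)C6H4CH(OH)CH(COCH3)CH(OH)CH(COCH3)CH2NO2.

2

Working along the chain:
  ICH2: halogen on an sp³ carbon → alkyl halide.
  CH(I): halogen on an sp³ carbon → alkyl halide.
  CH(CH2OH): pendant –CH2OH on an sp³ backbone C → alcohol.
  CH(CH2SH): pendant –CH2SH → thiol.
  CH(COOH): pendant –COOH: carbonyl C bonded to C and –OH → carboxylic acid.
  CH2CONHCH2: –C(=O)–N– linkage → amide (the N is not an amine).
  CH(COOCH3): pendant –COOCH3: carbonyl C bonded to C and –OCH3 → ester.
  CH2OCH2: C–O–C with sp³ carbons on both sides and no adjacent C=O → ether.
  CH(COCl): pendant –C(=O)X: carbonyl C bonded to C and halogen → acyl halide.
  C6H4: para-disubstituted benzene ring → arene.
  CH(OH): –OH on an sp³ carbon → alcohol (secondary).
  CH(COCH3): pendant –COCH3: carbonyl C bonded to two carbons → ketone.
  CH(OH): –OH on an sp³ carbon → alcohol (secondary).
  CH(COCH3): pendant –COCH3: carbonyl C bonded to two carbons → ketone.
  CH2NO2: –NO2 on carbon → nitro group.
Ketone appears at: CH(COCH3), CH(COCH3) → 2.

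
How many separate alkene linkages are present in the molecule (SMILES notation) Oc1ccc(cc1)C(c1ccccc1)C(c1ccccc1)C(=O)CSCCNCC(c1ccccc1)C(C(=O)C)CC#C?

0

Taking each segment in turn:
  HOC6H4: –OH attached directly to an aromatic ring → phenol (not alcohol); the ring itself is an arene.
  CH(C6H5): pendant –C6H5: benzene ring → arene.
  CH(C6H5): pendant –C6H5: benzene ring → arene.
  CO: –C(=O)– with carbon on both sides → ketone.
  CH2SCH2: C–S–C linkage → sulfide (thioether).
  CH2NHCH2: C–N–C with sp³ carbons and no adjacent C=O → amine (secondary).
  CH(C6H5): pendant –C6H5: benzene ring → arene.
  CH(COCH3): pendant –COCH3: carbonyl C bonded to two carbons → ketone.
  C≡CH: C≡C triple bond → alkyne.
No segment is a alkene: HOC6H4 is arene/phenol, not alkene; CH(C6H5) is arene, not alkene; CH(C6H5) is arene, not alkene. → 0.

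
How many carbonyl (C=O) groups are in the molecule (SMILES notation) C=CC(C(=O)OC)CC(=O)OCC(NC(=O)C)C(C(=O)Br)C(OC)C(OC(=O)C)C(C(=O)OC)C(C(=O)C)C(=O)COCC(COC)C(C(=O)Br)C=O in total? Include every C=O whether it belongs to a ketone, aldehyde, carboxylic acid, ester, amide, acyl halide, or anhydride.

10

CH(COOCH3): ester, 1 C=O (running total 1).
CH2COOCH2: ester, 1 C=O (running total 2).
CH(NHCOCH3): amide, 1 C=O (running total 3).
CH(COBr): acyl halide, 1 C=O (running total 4).
CH(OCOCH3): ester, 1 C=O (running total 5).
CH(COOCH3): ester, 1 C=O (running total 6).
CH(COCH3): ketone, 1 C=O (running total 7).
CO: ketone, 1 C=O (running total 8).
CH(COBr): acyl halide, 1 C=O (running total 9).
CHO: aldehyde, 1 C=O (running total 10).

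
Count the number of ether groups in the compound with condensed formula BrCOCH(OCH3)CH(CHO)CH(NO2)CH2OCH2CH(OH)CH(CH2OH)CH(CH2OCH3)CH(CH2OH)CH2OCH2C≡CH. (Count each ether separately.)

4

–C(=O)Br: carbonyl C bonded to C and to a halogen → acyl halide (not alkyl halide).
pendant –OCH3: C–O–C with sp³ C, no adjacent C=O → ether.
pendant –CHO: carbonyl C bonded to C and H → aldehyde.
–NO2 on an sp³ carbon → nitro (the N=O is not a carbonyl).
C–O–C with sp³ carbons on both sides and no adjacent C=O → ether.
–OH on an sp³ carbon → alcohol (secondary).
pendant –CH2OH on an sp³ backbone C → alcohol.
pendant –CH2OCH3: C–O–C linkage → ether.
pendant –CH2OH on an sp³ backbone C → alcohol.
C–O–C with sp³ carbons on both sides and no adjacent C=O → ether.
C≡C triple bond → alkyne.
Ether appears at: CH(OCH3), CH2OCH2, CH(CH2OCH3), CH2OCH2 → 4.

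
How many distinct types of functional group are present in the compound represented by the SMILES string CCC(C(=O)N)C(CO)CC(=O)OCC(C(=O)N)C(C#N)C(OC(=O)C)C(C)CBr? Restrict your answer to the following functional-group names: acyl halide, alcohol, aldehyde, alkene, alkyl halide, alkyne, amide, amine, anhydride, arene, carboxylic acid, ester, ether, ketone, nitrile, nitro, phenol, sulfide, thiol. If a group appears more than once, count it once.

Reading the structure from left to right:
  CH(CONH2): pendant –CONH2: carbonyl C bonded to C and N → amide.
  CH(CH2OH): pendant –CH2OH on an sp³ backbone C → alcohol.
  CH2COOCH2: –C(=O)–O–C with C on the carbonyl side → ester.
  CH(CONH2): pendant –CONH2: carbonyl C bonded to C and N → amide.
  CH(CN): pendant –C≡N: nitrile.
  CH(OCOCH3): pendant –OC(=O)CH3: an acyloxy group → ester.
  CH2Br: halogen on an sp³ carbon → alkyl halide.
Distinct types present: alcohol, alkyl halide, amide, ester, nitrile.

5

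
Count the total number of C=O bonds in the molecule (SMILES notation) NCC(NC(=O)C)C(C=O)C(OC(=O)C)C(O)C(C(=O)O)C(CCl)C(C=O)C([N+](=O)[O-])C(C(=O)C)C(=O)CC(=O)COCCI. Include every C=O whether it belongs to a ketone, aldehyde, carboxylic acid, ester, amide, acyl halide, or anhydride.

8

CH(NHCOCH3): amide, 1 C=O (running total 1).
CH(CHO): aldehyde, 1 C=O (running total 2).
CH(OCOCH3): ester, 1 C=O (running total 3).
CH(COOH): carboxylic acid, 1 C=O (running total 4).
CH(CHO): aldehyde, 1 C=O (running total 5).
CH(COCH3): ketone, 1 C=O (running total 6).
CO: ketone, 1 C=O (running total 7).
CO: ketone, 1 C=O (running total 8).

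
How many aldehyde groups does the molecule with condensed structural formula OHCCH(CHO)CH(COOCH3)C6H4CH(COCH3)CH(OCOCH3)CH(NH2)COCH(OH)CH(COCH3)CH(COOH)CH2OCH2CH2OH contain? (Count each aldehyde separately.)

terminal –CHO: carbonyl C bonded to H and C → aldehyde.
pendant –CHO: carbonyl C bonded to C and H → aldehyde.
pendant –COOCH3: carbonyl C bonded to C and –OCH3 → ester.
para-disubstituted benzene ring → arene.
pendant –COCH3: carbonyl C bonded to two carbons → ketone.
pendant –OC(=O)CH3: an acyloxy group → ester.
–NH2 on an sp³ carbon with no adjacent C=O → amine.
–C(=O)– with carbon on both sides → ketone.
–OH on an sp³ carbon → alcohol (secondary).
pendant –COCH3: carbonyl C bonded to two carbons → ketone.
pendant –COOH: carbonyl C bonded to C and –OH → carboxylic acid.
C–O–C with sp³ carbons on both sides and no adjacent C=O → ether.
–OH on an sp³ carbon → alcohol.
Aldehyde appears at: OHC, CH(CHO) → 2.

2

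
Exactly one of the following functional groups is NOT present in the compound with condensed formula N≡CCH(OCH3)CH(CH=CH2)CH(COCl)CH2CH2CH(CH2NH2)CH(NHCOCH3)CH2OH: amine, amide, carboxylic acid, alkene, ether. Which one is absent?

amine: present (CH(CH2NH2) — pendant –CH2NH2: N on sp³ C, no adjacent C=O → amine).
amide: present (CH(NHCOCH3) — pendant –NHC(=O)CH3: N bonded to a carbonyl → amide (not amine)).
ether: present (CH(OCH3) — pendant –OCH3: C–O–C with sp³ C, no adjacent C=O → ether).
alkene: present (CH(CH=CH2) — pendant –CH=CH2: C=C double bond → alkene).
carboxylic acid: absent. In CH(NHCOCH3), the carbonyl is bonded to nitrogen, not to –OH; that is an amide.

carboxylic acid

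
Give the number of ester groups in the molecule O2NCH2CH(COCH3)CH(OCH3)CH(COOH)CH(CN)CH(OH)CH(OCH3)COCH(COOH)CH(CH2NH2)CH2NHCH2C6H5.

0

Reading the structure from left to right:
  O2NCH2: –NO2 on carbon → nitro group.
  CH(COCH3): pendant –COCH3: carbonyl C bonded to two carbons → ketone.
  CH(OCH3): pendant –OCH3: C–O–C with sp³ C, no adjacent C=O → ether.
  CH(COOH): pendant –COOH: carbonyl C bonded to C and –OH → carboxylic acid.
  CH(CN): pendant –C≡N: nitrile.
  CH(OH): –OH on an sp³ carbon → alcohol (secondary).
  CH(OCH3): pendant –OCH3: C–O–C with sp³ C, no adjacent C=O → ether.
  CO: –C(=O)– with carbon on both sides → ketone.
  CH(COOH): pendant –COOH: carbonyl C bonded to C and –OH → carboxylic acid.
  CH(CH2NH2): pendant –CH2NH2: N on sp³ C, no adjacent C=O → amine.
  CH2NHCH2: C–N–C with sp³ carbons and no adjacent C=O → amine (secondary).
  C6H5: –C6H5 phenyl ring → arene.
No segment is a ester: CH(COCH3) is ketone, not ester; CH(OCH3) is ether, not ester; CH(COOH) is carboxylic acid, not ester. → 0.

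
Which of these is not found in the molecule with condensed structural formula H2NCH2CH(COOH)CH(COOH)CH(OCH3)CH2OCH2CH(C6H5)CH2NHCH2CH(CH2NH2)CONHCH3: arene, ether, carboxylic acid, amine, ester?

arene: present (CH(C6H5) — pendant –C6H5: benzene ring → arene).
carboxylic acid: present (CH(COOH) — pendant –COOH: carbonyl C bonded to C and –OH → carboxylic acid).
amine: present (H2NCH2 — –NH2 on an sp³ carbon with no adjacent C=O → amine).
ether: present (CH(OCH3) — pendant –OCH3: C–O–C with sp³ C, no adjacent C=O → ether).
ester: no segment matches this pattern.

ester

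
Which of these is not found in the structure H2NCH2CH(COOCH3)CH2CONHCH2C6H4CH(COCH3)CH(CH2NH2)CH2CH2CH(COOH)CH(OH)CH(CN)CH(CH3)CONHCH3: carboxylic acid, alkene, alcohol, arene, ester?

arene: present (C6H4 — para-disubstituted benzene ring → arene).
ester: present (CH(COOCH3) — pendant –COOCH3: carbonyl C bonded to C and –OCH3 → ester).
carboxylic acid: present (CH(COOH) — pendant –COOH: carbonyl C bonded to C and –OH → carboxylic acid).
alcohol: present (CH(OH) — –OH on an sp³ carbon → alcohol (secondary)).
alkene: absent. In C6H4, the C=C units are part of an aromatic ring, which is an arene, not an isolated alkene.

alkene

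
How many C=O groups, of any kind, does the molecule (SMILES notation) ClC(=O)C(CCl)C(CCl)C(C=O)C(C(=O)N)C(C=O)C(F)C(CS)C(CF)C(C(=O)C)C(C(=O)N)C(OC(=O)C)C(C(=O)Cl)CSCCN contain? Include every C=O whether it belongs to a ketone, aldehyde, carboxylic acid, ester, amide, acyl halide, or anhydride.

ClCO: acyl halide, 1 C=O (running total 1).
CH(CHO): aldehyde, 1 C=O (running total 2).
CH(CONH2): amide, 1 C=O (running total 3).
CH(CHO): aldehyde, 1 C=O (running total 4).
CH(COCH3): ketone, 1 C=O (running total 5).
CH(CONH2): amide, 1 C=O (running total 6).
CH(OCOCH3): ester, 1 C=O (running total 7).
CH(COCl): acyl halide, 1 C=O (running total 8).

8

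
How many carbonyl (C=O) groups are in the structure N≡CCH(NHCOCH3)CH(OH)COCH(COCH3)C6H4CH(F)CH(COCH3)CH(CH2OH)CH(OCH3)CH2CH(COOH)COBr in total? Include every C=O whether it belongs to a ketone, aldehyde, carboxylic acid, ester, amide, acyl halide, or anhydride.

CH(NHCOCH3): amide, 1 C=O (running total 1).
CO: ketone, 1 C=O (running total 2).
CH(COCH3): ketone, 1 C=O (running total 3).
CH(COCH3): ketone, 1 C=O (running total 4).
CH(COOH): carboxylic acid, 1 C=O (running total 5).
COBr: acyl halide, 1 C=O (running total 6).

6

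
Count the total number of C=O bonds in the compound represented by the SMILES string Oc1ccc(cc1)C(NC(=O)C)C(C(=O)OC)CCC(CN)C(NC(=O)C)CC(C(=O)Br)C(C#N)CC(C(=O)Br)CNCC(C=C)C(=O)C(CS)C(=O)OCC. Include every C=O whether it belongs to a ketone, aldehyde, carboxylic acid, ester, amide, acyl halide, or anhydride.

CH(NHCOCH3): amide, 1 C=O (running total 1).
CH(COOCH3): ester, 1 C=O (running total 2).
CH(NHCOCH3): amide, 1 C=O (running total 3).
CH(COBr): acyl halide, 1 C=O (running total 4).
CH(COBr): acyl halide, 1 C=O (running total 5).
CO: ketone, 1 C=O (running total 6).
COOCH2CH3: ester, 1 C=O (running total 7).

7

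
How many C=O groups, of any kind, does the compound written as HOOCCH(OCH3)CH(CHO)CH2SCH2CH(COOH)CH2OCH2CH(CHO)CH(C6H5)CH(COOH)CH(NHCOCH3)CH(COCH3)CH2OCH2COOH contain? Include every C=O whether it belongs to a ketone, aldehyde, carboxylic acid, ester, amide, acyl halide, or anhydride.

8

HOOC: carboxylic acid, 1 C=O (running total 1).
CH(CHO): aldehyde, 1 C=O (running total 2).
CH(COOH): carboxylic acid, 1 C=O (running total 3).
CH(CHO): aldehyde, 1 C=O (running total 4).
CH(COOH): carboxylic acid, 1 C=O (running total 5).
CH(NHCOCH3): amide, 1 C=O (running total 6).
CH(COCH3): ketone, 1 C=O (running total 7).
COOH: carboxylic acid, 1 C=O (running total 8).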